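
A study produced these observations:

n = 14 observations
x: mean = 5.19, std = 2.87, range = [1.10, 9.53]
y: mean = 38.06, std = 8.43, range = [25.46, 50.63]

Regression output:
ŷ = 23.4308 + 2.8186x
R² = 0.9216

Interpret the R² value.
The model explains 92.16% of the variance in y (R² = 0.9216), leaving 7.84% unexplained; the fit is strong.

The coefficient of determination R² is the fraction of the total variation in y that the fitted line accounts for.

Here R² = 0.9216:
- Explained: 92.16% of the variation in y
- Unexplained (residual): 100% − 92.16% = 7.84%
- Rule of thumb (below 0.3 weak; 0.3 to below 0.7 moderate; 0.7 and above strong) → strong

Note: R² never decreases when predictors are added, so it should not be used alone to compare models of different size.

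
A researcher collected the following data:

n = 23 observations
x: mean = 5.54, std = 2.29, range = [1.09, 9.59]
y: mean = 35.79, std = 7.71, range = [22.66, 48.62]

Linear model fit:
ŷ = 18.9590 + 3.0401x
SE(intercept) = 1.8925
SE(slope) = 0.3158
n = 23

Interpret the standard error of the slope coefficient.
The slope 3.0401 is pinned down to within about ±0.3158 (one SE) by these data — relative uncertainty 10.4%, i.e. precise.

SE(β̂₁) = 0.3158 says: if we drew many samples of n = 23 from the same population and refit each time, the fitted slopes would scatter with a standard deviation of roughly 0.3158 around the true β₁.

Relative precision:
- SE / |β̂₁| = 0.3158 / 3.0401 = 10.4%
- Rule of thumb (under 20%: precise; 20% to under 50%: moderately precise; 50% or more: imprecise) → precise

Rough 95% range (±2 SE): 3.0401 ± 0.6316 → (2.4085, 3.6717).

What drives SE(β̂₁): wider spread of x values → smaller SE.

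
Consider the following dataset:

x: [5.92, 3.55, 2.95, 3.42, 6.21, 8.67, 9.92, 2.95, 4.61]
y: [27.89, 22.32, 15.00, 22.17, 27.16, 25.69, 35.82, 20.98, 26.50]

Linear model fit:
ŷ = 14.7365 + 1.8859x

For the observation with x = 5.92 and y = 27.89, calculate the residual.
Residual = 1.9890

The residual is the difference between the actual value and the predicted value:

Residual = y - ŷ

Step 1: Calculate predicted value
ŷ = 14.7365 + 1.8859 × 5.92
ŷ = 25.9010

Step 2: Calculate residual
Residual = 27.89 - 25.9010
Residual = 1.9890

Sign check: y > ŷ, so the point is above the line and the fit underestimates here.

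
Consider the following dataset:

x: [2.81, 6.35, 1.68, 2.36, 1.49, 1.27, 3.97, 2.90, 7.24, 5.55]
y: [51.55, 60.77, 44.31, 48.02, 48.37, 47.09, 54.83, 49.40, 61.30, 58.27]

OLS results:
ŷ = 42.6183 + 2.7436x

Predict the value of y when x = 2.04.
ŷ = 48.2152

x = 2.04 lies inside the observed range [1.27, 7.24], so the fitted equation applies directly:

ŷ = 42.6183 + 2.7436 × 2.04
ŷ = 42.6183 + 5.5969
ŷ = 48.2152

This is a point prediction; actual observations scatter around it by roughly the residual standard deviation.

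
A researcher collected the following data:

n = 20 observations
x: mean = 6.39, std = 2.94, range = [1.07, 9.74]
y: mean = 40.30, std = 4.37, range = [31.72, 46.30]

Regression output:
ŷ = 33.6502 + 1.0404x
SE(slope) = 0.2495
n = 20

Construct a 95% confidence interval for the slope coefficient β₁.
The 95% CI for β₁ is (0.5162, 1.5646)

Confidence interval for the slope:

The 95% CI for β₁ is: β̂₁ ± t*(α/2, n-2) × SE(β̂₁)

Step 1: Find critical t-value
- Confidence level = 0.95
- Degrees of freedom = n - 2 = 20 - 2 = 18
- t*(α/2, 18) = 2.1009

Step 2: Calculate margin of error
Margin = 2.1009 × 0.2495 = 0.5242

Step 3: Construct interval
CI = 1.0404 ± 0.5242
CI = (0.5162, 1.5646)

Interpretation: We are 95% confident that the true slope β₁ lies between 0.5162 and 1.5646.
Both endpoints are positive, so the data support a genuinely positive slope at this confidence level.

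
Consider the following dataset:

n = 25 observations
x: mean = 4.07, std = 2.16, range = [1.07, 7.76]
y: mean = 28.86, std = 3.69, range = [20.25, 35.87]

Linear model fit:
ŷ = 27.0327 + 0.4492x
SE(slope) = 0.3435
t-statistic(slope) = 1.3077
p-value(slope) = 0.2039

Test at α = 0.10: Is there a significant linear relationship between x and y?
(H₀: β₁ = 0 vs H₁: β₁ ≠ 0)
Since p-value = 0.2039 ≥ α = 0.10, fail to reject H₀ — the slope is not significantly different from 0.

Hypothesis test for the slope coefficient:

H₀: β₁ = 0 (no linear relationship)
H₁: β₁ ≠ 0 (linear relationship exists)

Test statistic: t = β̂₁ / SE(β̂₁) = 0.4492 / 0.3435 = 1.3077

p = 0.2039: how often a slope estimate this far from 0 (in SE units) would arise by chance if β₁ were truly 0.

Decision rule: reject H₀ if p-value < α.
p-value = 0.2039 ≥ α = 0.10 → fail to reject H₀.

Conclusion: the linear association between x and y is not significant at the 10% level.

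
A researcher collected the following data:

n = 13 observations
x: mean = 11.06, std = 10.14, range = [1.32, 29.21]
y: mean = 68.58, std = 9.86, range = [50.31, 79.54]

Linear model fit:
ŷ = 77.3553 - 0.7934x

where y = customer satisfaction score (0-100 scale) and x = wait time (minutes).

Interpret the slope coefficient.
For each additional minute of wait time, predicted satisfaction score decreases by approximately 0.7934 points.

β₁ = -0.7934 is the change in predicted satisfaction score (points) per additional minute of wait time.

Interpretation:
- Wait time up by 1 minute → predicted satisfaction score decreases by 0.7934 points
- This is a linear approximation: the same per-unit change is assumed across the whole observed x range
- The sign (−) gives the direction; the magnitude 0.7934 gives the size of the effect per minute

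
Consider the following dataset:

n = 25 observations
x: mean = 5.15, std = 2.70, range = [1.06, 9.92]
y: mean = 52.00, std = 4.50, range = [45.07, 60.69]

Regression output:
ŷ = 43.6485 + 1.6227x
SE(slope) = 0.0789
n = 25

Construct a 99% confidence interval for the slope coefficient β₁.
The 99% CI for β₁ is (1.4012, 1.8442)

Confidence interval for the slope:

The 99% CI for β₁ is: β̂₁ ± t*(α/2, n-2) × SE(β̂₁)

Step 1: Find critical t-value
- Confidence level = 0.99
- Degrees of freedom = n - 2 = 25 - 2 = 23
- t*(α/2, 23) = 2.8073

Step 2: Calculate margin of error
Margin = 2.8073 × 0.0789 = 0.2215

Step 3: Construct interval
CI = 1.6227 ± 0.2215
CI = (1.4012, 1.8442)

Interpretation: each one-unit increase in x is associated with a change in mean y of between 1.4012 and 1.8442, with 99% confidence.
The interval does not include 0, suggesting a significant linear relationship.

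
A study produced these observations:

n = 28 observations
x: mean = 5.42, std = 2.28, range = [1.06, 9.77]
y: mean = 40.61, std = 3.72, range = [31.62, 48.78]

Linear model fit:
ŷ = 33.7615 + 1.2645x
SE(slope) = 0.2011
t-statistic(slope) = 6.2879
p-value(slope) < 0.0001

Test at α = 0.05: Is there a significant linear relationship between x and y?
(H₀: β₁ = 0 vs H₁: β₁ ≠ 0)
Since p-value < 0.0001 < α = 0.05, reject H₀ — the slope is significantly different from 0.

Hypothesis test for the slope coefficient:

H₀: β₁ = 0 (no linear relationship)
H₁: β₁ ≠ 0 (linear relationship exists)

Test statistic: t = β̂₁ / SE(β̂₁) = 1.2645 / 0.2011 = 6.2879

With df = 26, the two-sided p-value for |t| = 6.2879 is <0.0001.

Decision rule: reject H₀ if p-value < α.
p-value < 0.0001 < α = 0.05 → reject H₀.

There is sufficient evidence at the 5% significance level to conclude that a linear relationship exists between x and y.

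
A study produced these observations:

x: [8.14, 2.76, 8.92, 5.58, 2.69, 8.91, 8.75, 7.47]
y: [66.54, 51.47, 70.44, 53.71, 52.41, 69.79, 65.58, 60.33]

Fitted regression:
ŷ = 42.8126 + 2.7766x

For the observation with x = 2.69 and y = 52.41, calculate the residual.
Residual = 2.1283

The residual is the difference between the actual value and the predicted value:

Residual = y - ŷ

Step 1: Calculate predicted value
ŷ = 42.8126 + 2.7766 × 2.69
ŷ = 50.2817

Step 2: Calculate residual
Residual = 52.41 - 50.2817
Residual = 2.1283

The residual is positive, so the observed y = 52.41 sits above the regression line (the line underestimates it by 2.1283).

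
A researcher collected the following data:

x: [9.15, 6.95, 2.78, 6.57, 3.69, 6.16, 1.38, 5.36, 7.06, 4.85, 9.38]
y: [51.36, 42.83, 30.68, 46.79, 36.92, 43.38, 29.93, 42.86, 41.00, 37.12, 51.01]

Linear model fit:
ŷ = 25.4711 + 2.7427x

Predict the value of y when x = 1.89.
ŷ = 30.6548

Plug x = 1.89 into the fitted line:

ŷ = 25.4711 + 2.7427 × 1.89
ŷ = 25.4711 + 5.1837
ŷ = 30.6548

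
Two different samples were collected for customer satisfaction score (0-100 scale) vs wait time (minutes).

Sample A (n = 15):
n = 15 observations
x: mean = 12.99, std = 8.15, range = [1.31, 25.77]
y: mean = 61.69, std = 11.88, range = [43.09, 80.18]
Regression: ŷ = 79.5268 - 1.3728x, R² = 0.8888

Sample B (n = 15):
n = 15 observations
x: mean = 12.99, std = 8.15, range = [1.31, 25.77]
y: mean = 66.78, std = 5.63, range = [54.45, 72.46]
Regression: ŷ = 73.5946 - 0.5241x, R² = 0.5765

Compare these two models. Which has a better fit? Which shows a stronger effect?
Model A has the better fit (R² = 0.8888 vs 0.5765). Model A shows the stronger effect (|β₁| = 1.3728 vs 0.5241).

Model Comparison:

Which explains more variance? (R²)
- Model A: R² = 0.8888 → 88.88% of variance in satisfaction score explained
- Model B: R² = 0.5765 → 57.65% of variance in satisfaction score explained
- 0.8888 > 0.5765 → Model A has the better fit

Which has the larger per-minute effect? (|β₁|)
- Model A: β₁ = -1.3728 → predicted satisfaction score falls 1.3728 points per additional minute of wait time
- Model B: β₁ = -0.5241 → predicted satisfaction score falls 0.5241 points per additional minute of wait time
- |-1.3728| > |-0.5241| → Model A shows the stronger marginal effect

Note: A better fit (higher R²) doesn't necessarily mean a more important relationship.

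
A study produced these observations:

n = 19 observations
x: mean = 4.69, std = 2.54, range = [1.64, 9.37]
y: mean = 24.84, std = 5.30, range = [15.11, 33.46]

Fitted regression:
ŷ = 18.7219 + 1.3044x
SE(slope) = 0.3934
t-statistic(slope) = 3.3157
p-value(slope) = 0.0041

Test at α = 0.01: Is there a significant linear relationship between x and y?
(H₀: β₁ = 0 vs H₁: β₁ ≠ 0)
Reject H₀: p-value = 0.0041 < α = 0.01. The linear relationship is significant at the 1% level.

Hypothesis test for the slope coefficient:

H₀: β₁ = 0 (no linear relationship)
H₁: β₁ ≠ 0 (linear relationship exists)

Test statistic: t = β̂₁ / SE(β̂₁) = 1.3044 / 0.3934 = 3.3157

p = 0.0041: how often a slope estimate this far from 0 (in SE units) would arise by chance if β₁ were truly 0.

Decision rule: reject H₀ if p-value < α.
p-value = 0.0041 < α = 0.01 → reject H₀.

At α = 0.01 the data do provide convincing evidence of a nonzero slope.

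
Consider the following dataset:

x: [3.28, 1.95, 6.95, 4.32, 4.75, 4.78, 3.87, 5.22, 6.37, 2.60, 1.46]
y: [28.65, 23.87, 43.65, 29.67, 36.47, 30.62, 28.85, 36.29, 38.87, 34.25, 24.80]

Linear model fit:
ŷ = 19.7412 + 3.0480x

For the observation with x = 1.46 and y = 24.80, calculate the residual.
Residual = 0.6087

The residual is the difference between the actual value and the predicted value:

Residual = y - ŷ

Step 1: Calculate predicted value
ŷ = 19.7412 + 3.0480 × 1.46
ŷ = 24.1913

Step 2: Calculate residual
Residual = 24.80 - 24.1913
Residual = 0.6087

Interpretation: the model underestimates the actual value by 0.6087 at this point (positive residual → observation lies above the fitted line).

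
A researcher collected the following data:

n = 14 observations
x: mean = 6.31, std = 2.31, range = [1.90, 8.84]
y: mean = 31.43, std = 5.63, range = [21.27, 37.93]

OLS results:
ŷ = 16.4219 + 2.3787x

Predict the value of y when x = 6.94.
ŷ = 32.9301

Plug x = 6.94 into the fitted line:

ŷ = 16.4219 + 2.3787 × 6.94
ŷ = 16.4219 + 16.5082
ŷ = 32.9301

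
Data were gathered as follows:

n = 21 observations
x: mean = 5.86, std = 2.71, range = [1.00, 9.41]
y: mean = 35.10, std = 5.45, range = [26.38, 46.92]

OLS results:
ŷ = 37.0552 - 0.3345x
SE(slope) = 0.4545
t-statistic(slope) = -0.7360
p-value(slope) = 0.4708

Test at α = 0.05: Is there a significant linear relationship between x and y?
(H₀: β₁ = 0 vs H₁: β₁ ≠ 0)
Since p-value = 0.4708 ≥ α = 0.05, fail to reject H₀ — the slope is not significantly different from 0.

Hypothesis test for the slope coefficient:

H₀: β₁ = 0 (no linear relationship)
H₁: β₁ ≠ 0 (linear relationship exists)

Test statistic: t = β̂₁ / SE(β̂₁) = -0.3345 / 0.4545 = -0.7360

p = 0.4708: how often a slope estimate this far from 0 (in SE units) would arise by chance if β₁ were truly 0.

Decision rule: reject H₀ if p-value < α.
p-value = 0.4708 ≥ α = 0.05 → fail to reject H₀.

At α = 0.05 the data do not provide convincing evidence of a nonzero slope.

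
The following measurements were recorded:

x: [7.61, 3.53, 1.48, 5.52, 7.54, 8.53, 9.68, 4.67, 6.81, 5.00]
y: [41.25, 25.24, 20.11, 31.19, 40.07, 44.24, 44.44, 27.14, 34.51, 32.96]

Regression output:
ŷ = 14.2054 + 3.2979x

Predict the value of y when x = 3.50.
ŷ = 25.7481

x = 3.50 lies inside the observed range [1.48, 9.68], so the fitted equation applies directly:

ŷ = 14.2054 + 3.2979 × 3.50
ŷ = 14.2054 + 11.5427
ŷ = 25.7481

This is a point prediction; actual observations scatter around it by roughly the residual standard deviation.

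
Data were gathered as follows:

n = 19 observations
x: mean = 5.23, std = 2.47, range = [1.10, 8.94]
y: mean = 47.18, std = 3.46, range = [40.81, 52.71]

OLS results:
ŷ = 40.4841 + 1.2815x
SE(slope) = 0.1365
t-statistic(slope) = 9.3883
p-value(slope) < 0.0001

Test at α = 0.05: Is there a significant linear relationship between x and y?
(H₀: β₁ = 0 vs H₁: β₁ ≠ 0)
Since p-value < 0.0001 < α = 0.05, reject H₀ — the slope is significantly different from 0.

Hypothesis test for the slope coefficient:

H₀: β₁ = 0 (no linear relationship)
H₁: β₁ ≠ 0 (linear relationship exists)

Test statistic: t = β̂₁ / SE(β̂₁) = 1.2815 / 0.1365 = 9.3883

With df = 17, the two-sided p-value for |t| = 9.3883 is <0.0001.

Decision rule: reject H₀ if p-value < α.
p-value < 0.0001 < α = 0.05 → reject H₀.

At α = 0.05 the data do provide convincing evidence of a nonzero slope.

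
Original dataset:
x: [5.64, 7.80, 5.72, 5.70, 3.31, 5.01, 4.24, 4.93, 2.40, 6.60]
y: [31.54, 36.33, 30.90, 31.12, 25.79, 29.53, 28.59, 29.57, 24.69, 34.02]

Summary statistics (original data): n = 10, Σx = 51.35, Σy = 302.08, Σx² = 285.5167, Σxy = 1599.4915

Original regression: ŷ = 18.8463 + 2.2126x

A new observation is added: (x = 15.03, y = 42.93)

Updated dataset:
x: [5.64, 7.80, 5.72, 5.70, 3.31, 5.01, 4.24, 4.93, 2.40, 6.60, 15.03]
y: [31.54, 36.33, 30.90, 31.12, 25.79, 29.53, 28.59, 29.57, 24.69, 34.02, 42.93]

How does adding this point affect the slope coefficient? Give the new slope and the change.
Adding the point moves β₁ from 2.2126 to 1.4683, i.e. it decreases by 0.7443 (-33.6%).

x = 15.03 lies well outside the original x-range [2.40, 7.80] (x̄ ≈ 5.14), so this observation has high leverage and can move the slope substantially.

Step 1: Update the sums with the new point (n goes from 10 to 11)
Σx  = 51.35 + 15.03 = 66.38
Σy  = 302.08 + 42.93 = 345.01
Σx² = 285.5167 + 15.03² = 285.5167 + 225.9009 = 511.4176
Σxy = 1599.4915 + 15.03×42.93 = 1599.4915 + 645.2379 = 2244.7294

Step 2: Recompute the slope with b₁ = (nΣxy − ΣxΣy) / (nΣx² − (Σx)²)
Numerator   = 11×2244.7294 − 66.38×345.01 = 24692.0234 − 22901.7638 = 1790.2596
Denominator = 11×511.4176 − 66.38² = 5625.5936 − 4406.3044 = 1219.2892
b₁(new) = 1790.2596 / 1219.2892 = 1.4683

(Same formula on the original sums: (10×1599.4915 − 51.35×302.08) / (10×285.5167 − 51.35²) = 483.1070 / 218.3445 = 2.2126, matching the given fit.)

Step 3: Change in slope
Δβ₁ = 1.4683 − 2.2126 = -0.7443
Relative change = -0.7443 / 2.2126 × 100% = -33.6%
→ the slope decreases when the point is added.

A high-leverage point only changes the slope if it is off the original line; here y = 42.93 is below the original trend, so the slope decreases.
In practice: refit with and without it and report both if conclusions differ; check such a point for data-entry or measurement error.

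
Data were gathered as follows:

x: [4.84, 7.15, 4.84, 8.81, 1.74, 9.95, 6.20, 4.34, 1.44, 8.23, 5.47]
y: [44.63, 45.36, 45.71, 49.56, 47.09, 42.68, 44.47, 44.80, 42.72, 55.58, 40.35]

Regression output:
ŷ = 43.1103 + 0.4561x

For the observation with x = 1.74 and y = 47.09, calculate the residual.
Residual = 3.1861

The residual is the difference between the actual value and the predicted value:

Residual = y - ŷ

Step 1: Calculate predicted value
ŷ = 43.1103 + 0.4561 × 1.74
ŷ = 43.9039

Step 2: Calculate residual
Residual = 47.09 - 43.9039
Residual = 3.1861

The residual is positive, so the observed y = 47.09 sits above the regression line (the line underestimates it by 3.1861).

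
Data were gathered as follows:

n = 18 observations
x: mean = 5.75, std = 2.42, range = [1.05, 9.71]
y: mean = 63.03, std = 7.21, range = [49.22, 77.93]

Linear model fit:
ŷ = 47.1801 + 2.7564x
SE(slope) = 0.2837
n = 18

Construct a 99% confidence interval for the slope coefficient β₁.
The 99% CI for β₁ is (1.9278, 3.5850)

Confidence interval for the slope:

The 99% CI for β₁ is: β̂₁ ± t*(α/2, n-2) × SE(β̂₁)

Step 1: Find critical t-value
- Confidence level = 0.99
- Degrees of freedom = n - 2 = 18 - 2 = 16
- t*(α/2, 16) = 2.9208

Step 2: Calculate margin of error
Margin = 2.9208 × 0.2837 = 0.8286

Step 3: Construct interval
CI = 2.7564 ± 0.8286
CI = (1.9278, 3.5850)

Interpretation: intervals built this way capture the true β₁ in 99% of repeated samples; here the plausible range for the per-unit effect of x on y is 1.9278 to 3.5850.
Since 0 is outside the interval, a two-sided test at α = 0.01 would reject H₀: β₁ = 0.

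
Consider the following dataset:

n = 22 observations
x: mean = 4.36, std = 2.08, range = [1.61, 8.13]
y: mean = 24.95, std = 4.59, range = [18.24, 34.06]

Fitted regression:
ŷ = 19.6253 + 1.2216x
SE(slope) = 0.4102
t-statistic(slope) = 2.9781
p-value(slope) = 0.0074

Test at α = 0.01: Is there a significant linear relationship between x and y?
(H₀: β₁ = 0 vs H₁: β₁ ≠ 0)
Reject H₀: p-value = 0.0074 < α = 0.01. The linear relationship is significant at the 1% level.

Hypothesis test for the slope coefficient:

H₀: β₁ = 0 (no linear relationship)
H₁: β₁ ≠ 0 (linear relationship exists)

Test statistic: t = β̂₁ / SE(β̂₁) = 1.2216 / 0.4102 = 2.9781

p = 0.0074: how often a slope estimate this far from 0 (in SE units) would arise by chance if β₁ were truly 0.

Decision rule: reject H₀ if p-value < α.
p-value = 0.0074 < α = 0.01 → reject H₀.

At α = 0.01 the data do provide convincing evidence of a nonzero slope.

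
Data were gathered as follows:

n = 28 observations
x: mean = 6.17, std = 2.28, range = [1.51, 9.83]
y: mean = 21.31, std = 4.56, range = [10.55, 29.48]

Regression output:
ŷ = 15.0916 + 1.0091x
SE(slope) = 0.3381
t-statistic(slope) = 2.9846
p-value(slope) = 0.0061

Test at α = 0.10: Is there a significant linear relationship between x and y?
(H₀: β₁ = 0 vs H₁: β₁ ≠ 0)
p-value = 0.0061 < α = 0.10, so we reject H₀. The relationship is significant.

Hypothesis test for the slope coefficient:

H₀: β₁ = 0 (no linear relationship)
H₁: β₁ ≠ 0 (linear relationship exists)

Test statistic: t = β̂₁ / SE(β̂₁) = 1.0091 / 0.3381 = 2.9846

With df = 26, the two-sided p-value for |t| = 2.9846 is 0.0061.

Decision rule: reject H₀ if p-value < α.
p-value = 0.0061 < α = 0.10 → reject H₀.

There is sufficient evidence at the 10% significance level to conclude that a linear relationship exists between x and y.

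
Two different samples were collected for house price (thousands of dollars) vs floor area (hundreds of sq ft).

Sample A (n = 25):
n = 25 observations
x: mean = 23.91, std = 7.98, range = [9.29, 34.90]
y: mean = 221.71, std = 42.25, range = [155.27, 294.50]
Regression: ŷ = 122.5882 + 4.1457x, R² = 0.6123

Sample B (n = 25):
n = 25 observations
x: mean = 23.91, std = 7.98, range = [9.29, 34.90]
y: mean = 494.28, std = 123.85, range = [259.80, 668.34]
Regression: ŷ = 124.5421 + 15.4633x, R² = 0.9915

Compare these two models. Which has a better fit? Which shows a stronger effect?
Model B has the better fit (R² = 0.9915 vs 0.6123). Model B shows the stronger effect (|β₁| = 15.4633 vs 4.1457).

Model Comparison:

Which explains more variance? (R²)
- Model A: R² = 0.6123 → 61.23% of variance in house price explained
- Model B: R² = 0.9915 → 99.15% of variance in house price explained
- 0.9915 > 0.6123 → Model B has the better fit

Strength of effect — compare |β₁|:
- Model A: β₁ = 4.1457 → predicted house price rises 4.1457 thousand dollars per additional hundred sq ft of floor area
- Model B: β₁ = 15.4633 → predicted house price rises 15.4633 thousand dollars per additional hundred sq ft of floor area
- |4.1457| < |15.4633| → Model B shows the stronger marginal effect

Notes:
- A better fit (higher R²) doesn't necessarily mean a more important relationship.
- R² measures how tightly points cluster around the line; β₁ measures how steep the line is — they answer different questions.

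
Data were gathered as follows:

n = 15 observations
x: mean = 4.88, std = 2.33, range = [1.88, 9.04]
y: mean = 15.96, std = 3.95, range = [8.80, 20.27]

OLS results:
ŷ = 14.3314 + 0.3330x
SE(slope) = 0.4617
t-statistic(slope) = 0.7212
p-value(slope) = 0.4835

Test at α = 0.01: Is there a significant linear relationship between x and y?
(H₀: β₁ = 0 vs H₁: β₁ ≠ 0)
Since p-value = 0.4835 ≥ α = 0.01, fail to reject H₀ — the slope is not significantly different from 0.

Hypothesis test for the slope coefficient:

H₀: β₁ = 0 (no linear relationship)
H₁: β₁ ≠ 0 (linear relationship exists)

Test statistic: t = β̂₁ / SE(β̂₁) = 0.3330 / 0.4617 = 0.7212

With df = 13, the two-sided p-value for |t| = 0.7212 is 0.4835.

Decision rule: reject H₀ if p-value < α.
p-value = 0.4835 ≥ α = 0.01 → fail to reject H₀.

Conclusion: the linear association between x and y is not significant at the 1% level.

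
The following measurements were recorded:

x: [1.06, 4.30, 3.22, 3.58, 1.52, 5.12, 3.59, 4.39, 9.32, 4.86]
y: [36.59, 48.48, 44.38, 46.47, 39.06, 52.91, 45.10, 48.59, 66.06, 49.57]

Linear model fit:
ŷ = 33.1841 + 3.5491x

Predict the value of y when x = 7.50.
ŷ = 59.8024

x = 7.50 lies inside the observed range [1.06, 9.32], so the fitted equation applies directly:

ŷ = 33.1841 + 3.5491 × 7.50
ŷ = 33.1841 + 26.6183
ŷ = 59.8024

This is the fitted mean response at that x — an individual observation would come with a wider prediction interval.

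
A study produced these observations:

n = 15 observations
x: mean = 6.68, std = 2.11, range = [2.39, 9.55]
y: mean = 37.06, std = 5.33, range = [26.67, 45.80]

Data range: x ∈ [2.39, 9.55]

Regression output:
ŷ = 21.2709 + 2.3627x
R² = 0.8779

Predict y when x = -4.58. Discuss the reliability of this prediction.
ŷ = 10.4497 (extrapolation — x = -4.58 lies outside [2.39, 9.55], so reliability is low).

Prediction calculation:
ŷ = 21.2709 + 2.3627 × (-4.58)
ŷ = 10.4497

Reliability:
- Data range: x ∈ [2.39, 9.55]
- Prediction point: x = -4.58 is 6.97 units below the observed range → this is EXTRAPOLATION, not interpolation

Why that matters here:
- R² describes fit only over the sampled x values; it says nothing about behaviour beyond them
- There are no observations near this x to validate the fitted line there

A defensible statement: 'if the linear trend continued to x = -4.58, y would be about 10.4497' — the premise is untested.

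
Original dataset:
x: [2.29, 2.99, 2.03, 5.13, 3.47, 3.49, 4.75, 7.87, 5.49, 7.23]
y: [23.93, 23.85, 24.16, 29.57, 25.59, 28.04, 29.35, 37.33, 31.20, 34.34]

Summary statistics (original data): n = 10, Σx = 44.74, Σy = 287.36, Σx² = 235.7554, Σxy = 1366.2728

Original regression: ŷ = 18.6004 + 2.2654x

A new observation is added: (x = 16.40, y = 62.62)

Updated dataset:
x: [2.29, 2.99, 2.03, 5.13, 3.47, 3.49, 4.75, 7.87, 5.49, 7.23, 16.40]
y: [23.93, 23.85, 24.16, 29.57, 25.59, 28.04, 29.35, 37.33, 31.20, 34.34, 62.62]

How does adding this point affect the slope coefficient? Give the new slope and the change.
The slope changes from 2.2654 to 2.7169 (change of +0.4515, or +19.9%).

x = 16.40 lies well outside the original x-range [2.03, 7.87] (x̄ ≈ 4.47), so this observation has high leverage and can move the slope substantially.

Step 1: Update the sums with the new point (n goes from 10 to 11)
Σx  = 44.74 + 16.40 = 61.14
Σy  = 287.36 + 62.62 = 349.98
Σx² = 235.7554 + 16.40² = 235.7554 + 268.9600 = 504.7154
Σxy = 1366.2728 + 16.40×62.62 = 1366.2728 + 1026.9680 = 2393.2408

Step 2: Recompute the slope with b₁ = (nΣxy − ΣxΣy) / (nΣx² − (Σx)²)
Numerator   = 11×2393.2408 − 61.14×349.98 = 26325.6488 − 21397.7772 = 4927.8716
Denominator = 11×504.7154 − 61.14² = 5551.8694 − 3738.0996 = 1813.7698
b₁(new) = 4927.8716 / 1813.7698 = 2.7169

(Same formula on the original sums: (10×1366.2728 − 44.74×287.36) / (10×235.7554 − 44.74²) = 806.2416 / 355.8864 = 2.2654, matching the given fit.)

Step 3: Change in slope
Δβ₁ = 2.7169 − 2.2654 = +0.4515
Relative change = +0.4515 / 2.2654 × 100% = +19.9%
→ the slope increases when the point is added.

A high-leverage point only changes the slope if it is off the original line; here y = 62.62 is above the original trend, so the slope increases.
In practice: check such a point for data-entry or measurement error.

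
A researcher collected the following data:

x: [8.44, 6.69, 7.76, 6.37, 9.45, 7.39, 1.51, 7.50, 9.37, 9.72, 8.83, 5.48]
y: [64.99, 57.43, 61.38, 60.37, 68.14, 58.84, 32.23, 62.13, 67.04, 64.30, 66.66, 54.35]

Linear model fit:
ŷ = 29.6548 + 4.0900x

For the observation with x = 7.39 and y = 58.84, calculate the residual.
Residual = -1.0399

The residual is the difference between the actual value and the predicted value:

Residual = y - ŷ

Step 1: Calculate predicted value
ŷ = 29.6548 + 4.0900 × 7.39
ŷ = 59.8799

Step 2: Calculate residual
Residual = 58.84 - 59.8799
Residual = -1.0399

Interpretation: the model overestimates the actual value by 1.0399 at this point (negative residual → observation lies below the fitted line).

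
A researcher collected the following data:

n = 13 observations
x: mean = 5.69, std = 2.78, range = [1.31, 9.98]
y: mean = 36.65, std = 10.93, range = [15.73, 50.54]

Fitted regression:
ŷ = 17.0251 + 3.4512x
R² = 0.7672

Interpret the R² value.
The model explains 76.72% of the variance in y (R² = 0.7672), leaving 23.28% unexplained; the fit is strong.

R² (coefficient of determination) measures the proportion of variance in y explained by the regression model.

Here R² = 0.7672:
- Explained: 76.72% of the variation in y
- Unexplained (residual): 100% − 76.72% = 23.28%
- Rule of thumb (below 0.3 weak; 0.3 to below 0.7 moderate; 0.7 and above strong) → strong

Calculation: R² = 1 − (SS_res / SS_tot), where SS_res is the sum of squared residuals and SS_tot the total sum of squares.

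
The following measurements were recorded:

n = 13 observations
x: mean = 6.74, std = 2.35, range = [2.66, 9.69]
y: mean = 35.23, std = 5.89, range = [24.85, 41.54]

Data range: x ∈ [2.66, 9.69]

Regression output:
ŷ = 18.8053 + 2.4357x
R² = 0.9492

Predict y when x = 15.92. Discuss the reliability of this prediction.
ŷ = 57.5816 (extrapolation — x = 15.92 lies outside [2.66, 9.69], so reliability is low).

Prediction calculation:
ŷ = 18.8053 + 2.4357 × 15.92
ŷ = 57.5816

Reliability:
- Data range: x ∈ [2.66, 9.69]
- Prediction point: x = 15.92 is 6.23 units above the observed range → this is EXTRAPOLATION, not interpolation

Why that matters here:
- There are no observations near this x to validate the fitted line there
- Real relationships often flatten, saturate, or turn nonlinear at extremes

Report the number if required, but flag clearly that it is an extrapolation.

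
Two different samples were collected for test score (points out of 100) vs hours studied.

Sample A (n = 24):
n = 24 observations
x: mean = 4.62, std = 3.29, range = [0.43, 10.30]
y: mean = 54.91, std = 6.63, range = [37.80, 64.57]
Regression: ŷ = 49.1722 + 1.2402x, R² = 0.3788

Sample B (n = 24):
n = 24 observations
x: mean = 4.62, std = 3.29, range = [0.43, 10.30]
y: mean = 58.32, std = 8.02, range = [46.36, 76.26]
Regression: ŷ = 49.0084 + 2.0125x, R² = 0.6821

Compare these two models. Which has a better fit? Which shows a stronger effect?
Model B has the better fit (R² = 0.6821 vs 0.3788). Model B shows the stronger effect (|β₁| = 2.0125 vs 1.2402).

Model Comparison:

Fit — compare R²:
- Model A: R² = 0.3788 → 37.88% of variance in test score explained
- Model B: R² = 0.6821 → 68.21% of variance in test score explained
- 0.6821 > 0.3788 → Model B has the better fit

Which has the larger per-hour effect? (|β₁|)
- Model A: β₁ = 1.2402 → predicted test score rises 1.2402 points per additional hour of study time
- Model B: β₁ = 2.0125 → predicted test score rises 2.0125 points per additional hour of study time
- |1.2402| < |2.0125| → Model B shows the stronger marginal effect

Notes:
- The two samples could reflect different populations, time periods, or measurement quality.
- A better fit (higher R²) doesn't necessarily mean a more important relationship.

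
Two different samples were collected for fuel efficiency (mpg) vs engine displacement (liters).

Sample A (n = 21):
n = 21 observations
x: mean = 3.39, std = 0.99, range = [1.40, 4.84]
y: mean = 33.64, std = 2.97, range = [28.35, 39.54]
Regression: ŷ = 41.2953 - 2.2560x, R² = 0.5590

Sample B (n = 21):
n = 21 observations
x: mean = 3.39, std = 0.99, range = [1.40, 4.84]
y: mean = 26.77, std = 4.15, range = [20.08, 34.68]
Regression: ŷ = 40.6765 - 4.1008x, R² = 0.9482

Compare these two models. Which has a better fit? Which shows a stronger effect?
Model B has the better fit (R² = 0.9482 vs 0.5590). Model B shows the stronger effect (|β₁| = 4.1008 vs 2.2560).

Model Comparison:

Goodness of fit (R²):
- Model A: R² = 0.5590 → 55.90% of variance in fuel efficiency explained
- Model B: R² = 0.9482 → 94.82% of variance in fuel efficiency explained
- 0.9482 > 0.5590 → Model B has the better fit

Effect size (slope magnitude):
- Model A: β₁ = -2.2560 → predicted fuel efficiency falls 2.2560 mpg per additional liter of engine displacement
- Model B: β₁ = -4.1008 → predicted fuel efficiency falls 4.1008 mpg per additional liter of engine displacement
- |-2.2560| < |-4.1008| → Model B shows the stronger marginal effect

Notes:
- The two samples could reflect different populations, time periods, or measurement quality.
- A better fit (higher R²) doesn't necessarily mean a more important relationship.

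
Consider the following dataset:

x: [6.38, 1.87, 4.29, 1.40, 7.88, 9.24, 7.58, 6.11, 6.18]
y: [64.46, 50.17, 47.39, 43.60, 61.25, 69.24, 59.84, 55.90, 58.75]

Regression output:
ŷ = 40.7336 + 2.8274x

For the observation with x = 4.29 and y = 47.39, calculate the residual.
Residual = -5.4731

The residual is the difference between the actual value and the predicted value:

Residual = y - ŷ

Step 1: Calculate predicted value
ŷ = 40.7336 + 2.8274 × 4.29
ŷ = 52.8631

Step 2: Calculate residual
Residual = 47.39 - 52.8631
Residual = -5.4731

The residual is negative, so the observed y = 47.39 sits below the regression line (the line overestimates it by 5.4731).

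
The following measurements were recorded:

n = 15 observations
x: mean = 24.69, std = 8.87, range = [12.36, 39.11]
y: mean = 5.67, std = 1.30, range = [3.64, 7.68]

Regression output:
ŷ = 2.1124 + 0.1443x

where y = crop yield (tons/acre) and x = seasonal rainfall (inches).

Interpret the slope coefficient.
For each additional inch of rainfall, predicted crop yield increases by approximately 0.1443 tons/acre.

The slope β₁ = 0.1443 gives the rate at which the fitted crop yield changes with rainfall.

Interpretation:
- Rainfall up by 1 inch → predicted crop yield increases by 0.1443 tons/acre
- The effect is assumed constant over the observed range of x (linearity)

(β₀ = 2.1124 is the fitted value at x = 0 and is not part of the slope interpretation.)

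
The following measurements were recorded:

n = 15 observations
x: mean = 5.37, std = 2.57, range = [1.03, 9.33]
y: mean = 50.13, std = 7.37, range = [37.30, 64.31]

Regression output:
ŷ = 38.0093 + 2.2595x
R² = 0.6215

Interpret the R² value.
About 62.15% of the variability in y is accounted for by the regression on x (R² = 0.6215) — a moderate linear fit.

R² = 1 − SS_res/SS_tot compares the residual scatter to the total scatter of y about its mean.

Here R² = 0.6215:
- Explained: 62.15% of the variation in y
- Unexplained (residual): 100% − 62.15% = 37.85%
- Rule of thumb (below 0.3 weak; 0.3 to below 0.7 moderate; 0.7 and above strong) → moderate

Calculation: R² = 1 − (SS_res / SS_tot), where SS_res is the sum of squared residuals and SS_tot the total sum of squares.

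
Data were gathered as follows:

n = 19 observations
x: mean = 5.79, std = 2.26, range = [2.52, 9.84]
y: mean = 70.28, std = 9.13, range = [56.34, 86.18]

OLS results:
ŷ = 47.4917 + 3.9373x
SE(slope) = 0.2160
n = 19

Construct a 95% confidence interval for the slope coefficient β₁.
The 95% CI for β₁ is (3.4816, 4.3930)

Confidence interval for the slope:

The 95% CI for β₁ is: β̂₁ ± t*(α/2, n-2) × SE(β̂₁)

Step 1: Find critical t-value
- Confidence level = 0.95
- Degrees of freedom = n - 2 = 19 - 2 = 17
- t*(α/2, 17) = 2.1098

Step 2: Calculate margin of error
Margin = 2.1098 × 0.2160 = 0.4557

Step 3: Construct interval
CI = 3.9373 ± 0.4557
CI = (3.4816, 4.3930)

Interpretation: each one-unit increase in x is associated with a change in mean y of between 3.4816 and 4.3930, with 95% confidence.
Both endpoints are positive, so the data support a genuinely positive slope at this confidence level.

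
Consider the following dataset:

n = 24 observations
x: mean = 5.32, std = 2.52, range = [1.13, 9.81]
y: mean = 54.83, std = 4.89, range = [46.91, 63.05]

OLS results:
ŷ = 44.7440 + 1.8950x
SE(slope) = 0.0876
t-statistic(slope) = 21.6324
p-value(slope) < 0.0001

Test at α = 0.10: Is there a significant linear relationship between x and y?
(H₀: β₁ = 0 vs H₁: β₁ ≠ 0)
Since p-value < 0.0001 < α = 0.10, reject H₀ — the slope is significantly different from 0.

Hypothesis test for the slope coefficient:

H₀: β₁ = 0 (no linear relationship)
H₁: β₁ ≠ 0 (linear relationship exists)

Test statistic: t = β̂₁ / SE(β̂₁) = 1.8950 / 0.0876 = 21.6324

The p-value (<0.0001) is the probability, under H₀, of a t-statistic at least as extreme as |t| = 21.6324 (two-sided, df = n − 2 = 22).

Decision rule: reject H₀ if p-value < α.
p-value < 0.0001 < α = 0.10 → reject H₀.

There is sufficient evidence at the 10% significance level to conclude that a linear relationship exists between x and y.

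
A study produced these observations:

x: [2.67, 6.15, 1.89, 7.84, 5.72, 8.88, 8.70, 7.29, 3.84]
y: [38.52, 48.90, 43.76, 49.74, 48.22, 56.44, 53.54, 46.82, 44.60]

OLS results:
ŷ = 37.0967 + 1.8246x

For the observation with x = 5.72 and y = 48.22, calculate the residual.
Residual = 0.6866

The residual is the difference between the actual value and the predicted value:

Residual = y - ŷ

Step 1: Calculate predicted value
ŷ = 37.0967 + 1.8246 × 5.72
ŷ = 47.5334

Step 2: Calculate residual
Residual = 48.22 - 47.5334
Residual = 0.6866

Interpretation: the model underestimates the actual value by 0.6866 at this point (positive residual → observation lies above the fitted line).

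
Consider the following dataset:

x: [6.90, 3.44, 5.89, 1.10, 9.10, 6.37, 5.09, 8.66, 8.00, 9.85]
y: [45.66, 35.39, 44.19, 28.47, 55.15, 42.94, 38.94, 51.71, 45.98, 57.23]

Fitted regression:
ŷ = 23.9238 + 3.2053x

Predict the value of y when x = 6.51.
ŷ = 44.7903

Plug x = 6.51 into the fitted line:

ŷ = 23.9238 + 3.2053 × 6.51
ŷ = 23.9238 + 20.8665
ŷ = 44.7903

This is a point prediction; actual observations scatter around it by roughly the residual standard deviation.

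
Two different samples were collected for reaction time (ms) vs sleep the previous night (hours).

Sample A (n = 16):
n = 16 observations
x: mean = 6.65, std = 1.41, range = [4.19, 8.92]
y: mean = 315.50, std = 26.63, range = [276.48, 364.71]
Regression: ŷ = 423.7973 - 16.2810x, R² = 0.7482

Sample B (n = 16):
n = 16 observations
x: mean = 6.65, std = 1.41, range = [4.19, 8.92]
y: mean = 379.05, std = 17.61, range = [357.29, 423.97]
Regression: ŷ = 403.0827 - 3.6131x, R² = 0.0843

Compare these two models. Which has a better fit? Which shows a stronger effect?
Model A has the better fit (R² = 0.7482 vs 0.0843). Model A shows the stronger effect (|β₁| = 16.2810 vs 3.6131).

Model Comparison:

Fit — compare R²:
- Model A: R² = 0.7482 → 74.82% of variance in reaction time explained
- Model B: R² = 0.0843 → 8.43% of variance in reaction time explained
- 0.7482 > 0.0843 → Model A has the better fit

Which has the larger per-hour effect? (|β₁|)
- Model A: β₁ = -16.2810 → predicted reaction time falls 16.2810 ms per additional hour of sleep
- Model B: β₁ = -3.6131 → predicted reaction time falls 3.6131 ms per additional hour of sleep
- |-16.2810| > |-3.6131| → Model A shows the stronger marginal effect

Note: A steeper slope doesn't make a better model if the scatter around the line is large.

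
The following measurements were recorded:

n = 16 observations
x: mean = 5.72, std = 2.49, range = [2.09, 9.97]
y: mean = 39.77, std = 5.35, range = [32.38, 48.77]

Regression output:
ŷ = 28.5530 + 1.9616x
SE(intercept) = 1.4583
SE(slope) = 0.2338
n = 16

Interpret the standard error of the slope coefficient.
SE(β̂₁) = 0.2338 is the estimated standard deviation of the slope estimate across repeated samples; relative to β̂₁ = 1.9616 that is 11.9%, a precise estimate.

SE(β̂₁) = 0.2338 says: if we drew many samples of n = 16 from the same population and refit each time, the fitted slopes would scatter with a standard deviation of roughly 0.2338 around the true β₁.

Relative precision:
- SE / |β̂₁| = 0.2338 / 1.9616 = 11.9%
- Rule of thumb (under 20%: precise; 20% to under 50%: moderately precise; 50% or more: imprecise) → precise

Link to the t-test: t = β̂₁ / SE(β̂₁) = 1.9616 / 0.2338 = 8.3901, the statistic for H₀: β₁ = 0.

What drives SE(β̂₁): more residual scatter → larger SE.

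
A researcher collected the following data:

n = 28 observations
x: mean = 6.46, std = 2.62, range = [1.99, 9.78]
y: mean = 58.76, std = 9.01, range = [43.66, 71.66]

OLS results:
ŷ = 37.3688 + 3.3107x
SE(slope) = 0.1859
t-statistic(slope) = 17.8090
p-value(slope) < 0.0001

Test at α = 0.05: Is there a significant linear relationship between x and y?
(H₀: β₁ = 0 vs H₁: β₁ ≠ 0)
Since p-value < 0.0001 < α = 0.05, reject H₀ — the slope is significantly different from 0.

Hypothesis test for the slope coefficient:

H₀: β₁ = 0 (no linear relationship)
H₁: β₁ ≠ 0 (linear relationship exists)

Test statistic: t = β̂₁ / SE(β̂₁) = 3.3107 / 0.1859 = 17.8090

With df = 26, the two-sided p-value for |t| = 17.8090 is <0.0001.

Decision rule: reject H₀ if p-value < α.
p-value < 0.0001 < α = 0.05 → reject H₀.

Conclusion: the linear association between x and y is significant at the 5% level.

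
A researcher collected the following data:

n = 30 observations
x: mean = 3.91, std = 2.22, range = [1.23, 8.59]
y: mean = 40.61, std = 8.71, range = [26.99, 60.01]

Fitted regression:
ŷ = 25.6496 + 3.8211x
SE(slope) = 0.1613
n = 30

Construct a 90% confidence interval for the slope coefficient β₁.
The 90% CI for β₁ is (3.5467, 4.0955)

Confidence interval for the slope:

The 90% CI for β₁ is: β̂₁ ± t*(α/2, n-2) × SE(β̂₁)

Step 1: Find critical t-value
- Confidence level = 0.9
- Degrees of freedom = n - 2 = 30 - 2 = 28
- t*(α/2, 28) = 1.7011

Step 2: Calculate margin of error
Margin = 1.7011 × 0.1613 = 0.2744

Step 3: Construct interval
CI = 3.8211 ± 0.2744
CI = (3.5467, 4.0955)

Interpretation: intervals built this way capture the true β₁ in 90% of repeated samples; here the plausible range for the per-unit effect of x on y is 3.5467 to 4.0955.
The interval does not include 0, suggesting a significant linear relationship.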